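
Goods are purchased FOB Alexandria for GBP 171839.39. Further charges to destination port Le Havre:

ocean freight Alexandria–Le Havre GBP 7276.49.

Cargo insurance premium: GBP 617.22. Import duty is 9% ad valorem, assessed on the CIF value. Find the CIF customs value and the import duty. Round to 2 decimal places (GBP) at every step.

CIF value: GBP 179733.10; import duty: GBP 16175.98

CIF = FOB price + freight + insurance
CIF = 171839.39 + 7276.49 + 617.22 = 179733.10
Import duty = 179733.10 × 9% = 16175.98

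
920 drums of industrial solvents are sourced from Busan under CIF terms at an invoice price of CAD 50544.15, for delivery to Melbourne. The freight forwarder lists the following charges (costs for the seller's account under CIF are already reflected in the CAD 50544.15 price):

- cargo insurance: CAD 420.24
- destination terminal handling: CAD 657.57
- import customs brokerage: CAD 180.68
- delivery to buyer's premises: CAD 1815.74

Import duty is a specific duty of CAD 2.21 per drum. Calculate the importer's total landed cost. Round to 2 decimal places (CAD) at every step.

CIF: the seller pays costs through ocean freight and marine insurance to the destination port.
Already in the invoice (seller's account under CIF): insurance — exclude.
The CIF price already equals the CIF value: 50544.15
Import duty = 920 × 2.21 = 2033.20
Buyer bears: destination terminal 657.57 + brokerage 180.68 + delivery 1815.74 + duty 2033.20 = 4687.19
Landed cost = invoice 50544.15 + 4687.19 = 55231.34

Total landed cost: CAD 55231.34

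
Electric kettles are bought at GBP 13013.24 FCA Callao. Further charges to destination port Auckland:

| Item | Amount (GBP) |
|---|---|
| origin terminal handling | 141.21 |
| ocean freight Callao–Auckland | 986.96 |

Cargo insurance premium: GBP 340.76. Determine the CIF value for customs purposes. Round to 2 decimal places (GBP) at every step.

CIF value: GBP 14482.17

CIF = FCA price + pre-shipment costs + freight + insurance
CIF = 13013.24 + 141.21 + 986.96 + 340.76 = 14482.17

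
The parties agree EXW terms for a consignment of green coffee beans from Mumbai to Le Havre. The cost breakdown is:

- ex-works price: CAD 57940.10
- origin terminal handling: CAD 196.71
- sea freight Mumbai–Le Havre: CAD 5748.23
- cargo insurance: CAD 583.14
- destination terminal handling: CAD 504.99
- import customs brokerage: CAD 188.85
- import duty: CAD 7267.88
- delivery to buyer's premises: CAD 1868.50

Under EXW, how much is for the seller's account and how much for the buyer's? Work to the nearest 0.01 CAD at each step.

Seller: CAD 57940.10; buyer: CAD 16358.30

EXW: the seller makes goods available at their premises; the buyer bears all onward costs.
Seller's account: goods 57940.10 = 57940.10
Buyer's account: origin terminal 196.71 + freight 5748.23 + insurance 583.14 + destination terminal 504.99 + brokerage 188.85 + duty 7267.88 + delivery 1868.50 = 16358.30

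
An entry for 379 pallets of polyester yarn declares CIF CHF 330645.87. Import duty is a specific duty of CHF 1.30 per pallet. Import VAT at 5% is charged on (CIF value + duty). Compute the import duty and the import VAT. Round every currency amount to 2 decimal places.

Import duty = 379 × 1.30 = 492.70
VAT base = CIF + duty = 330645.87 + 492.70 = 331138.57
Import VAT = 331138.57 × 5% = 16556.93

Import duty: CHF 492.70; import VAT: CHF 16556.93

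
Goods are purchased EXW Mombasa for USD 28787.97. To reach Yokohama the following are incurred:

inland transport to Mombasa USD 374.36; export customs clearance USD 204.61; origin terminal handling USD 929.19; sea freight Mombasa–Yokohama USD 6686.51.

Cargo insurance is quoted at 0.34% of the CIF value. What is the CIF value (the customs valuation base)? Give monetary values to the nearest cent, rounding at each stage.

CIF value: USD 37108.81

Let C be the CIF value. C = EXW price + pre-shipment costs + freight + 0.34% × C
C − 0.34% × C = 28787.97 + 374.36 + 204.61 + 929.19 + 6686.51
0.9966 × C = 36982.64
C = 36982.64 / 0.9966 = 37108.81
Insurance premium = 0.34% × 37108.81 = 126.17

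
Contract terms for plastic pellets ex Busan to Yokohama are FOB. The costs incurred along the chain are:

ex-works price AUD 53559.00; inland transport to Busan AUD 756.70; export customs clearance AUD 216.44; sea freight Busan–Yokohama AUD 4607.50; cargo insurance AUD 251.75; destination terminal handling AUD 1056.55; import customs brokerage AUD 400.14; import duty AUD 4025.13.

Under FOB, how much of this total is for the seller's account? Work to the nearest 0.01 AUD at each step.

Seller's account: AUD 54532.14

FOB: the seller bears costs until goods are on board at the origin port; the buyer bears freight, insurance and all costs thereafter.
Seller's account: goods 53559.00 + inland to port 756.70 + export clearance 216.44 = 54532.14
Buyer's account: freight 4607.50 + insurance 251.75 + destination terminal 1056.55 + brokerage 400.14 + duty 4025.13 = 10341.07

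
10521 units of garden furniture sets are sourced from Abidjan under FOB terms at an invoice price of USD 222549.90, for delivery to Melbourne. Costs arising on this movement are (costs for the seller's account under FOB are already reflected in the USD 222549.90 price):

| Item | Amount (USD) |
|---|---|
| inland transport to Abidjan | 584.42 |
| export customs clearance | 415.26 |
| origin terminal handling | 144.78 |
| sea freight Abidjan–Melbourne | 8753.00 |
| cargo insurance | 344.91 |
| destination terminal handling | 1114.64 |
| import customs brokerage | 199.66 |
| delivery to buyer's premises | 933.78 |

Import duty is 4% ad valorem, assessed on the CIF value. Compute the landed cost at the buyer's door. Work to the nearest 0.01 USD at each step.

Total landed cost: USD 243161.80

FOB: the seller bears costs until goods are on board at the origin port; the buyer bears freight, insurance and all costs thereafter.
Already in the invoice (seller's account under FOB): inland to port, export clearance, origin terminal — exclude.
CIF value = FOB price + freight + insurance = 222549.90 + 8753.00 + 344.91 = 231647.81
Import duty = 231647.81 × 4% = 9265.91
Buyer bears: freight 8753.00 + insurance 344.91 + destination terminal 1114.64 + brokerage 199.66 + delivery 933.78 + duty 9265.91 = 20611.90
Landed cost = invoice 222549.90 + 20611.90 = 243161.80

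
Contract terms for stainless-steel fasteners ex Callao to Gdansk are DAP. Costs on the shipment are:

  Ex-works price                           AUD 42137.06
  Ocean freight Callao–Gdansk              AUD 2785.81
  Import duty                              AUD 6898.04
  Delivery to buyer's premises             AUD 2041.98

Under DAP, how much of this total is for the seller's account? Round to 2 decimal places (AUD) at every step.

Seller's account: AUD 46964.85

DAP: the seller bears all costs to the named destination except import duty and clearance.
Seller's account: goods 42137.06 + freight 2785.81 + delivery 2041.98 = 46964.85
Buyer's account: duty 6898.04 = 6898.04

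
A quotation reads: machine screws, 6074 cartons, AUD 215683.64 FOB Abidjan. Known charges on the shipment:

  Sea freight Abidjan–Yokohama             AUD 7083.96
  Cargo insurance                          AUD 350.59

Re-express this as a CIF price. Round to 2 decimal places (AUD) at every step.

CIF price: AUD 223118.19

From FOB to CIF, the seller additionally bears: freight, insurance.
CIF price = 215683.64 + 7083.96 + 350.59 = 223118.19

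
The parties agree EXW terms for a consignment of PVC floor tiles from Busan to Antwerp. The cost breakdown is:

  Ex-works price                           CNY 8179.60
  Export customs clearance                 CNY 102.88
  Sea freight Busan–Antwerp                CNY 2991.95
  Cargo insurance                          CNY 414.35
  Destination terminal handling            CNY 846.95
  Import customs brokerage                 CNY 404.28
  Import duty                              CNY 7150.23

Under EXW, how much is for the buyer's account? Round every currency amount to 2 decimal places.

EXW: the seller makes goods available at their premises; the buyer bears all onward costs.
Seller's account: goods 8179.60 = 8179.60
Buyer's account: export clearance 102.88 + freight 2991.95 + insurance 414.35 + destination terminal 846.95 + brokerage 404.28 + duty 7150.23 = 11910.64

Buyer's account: CNY 11910.64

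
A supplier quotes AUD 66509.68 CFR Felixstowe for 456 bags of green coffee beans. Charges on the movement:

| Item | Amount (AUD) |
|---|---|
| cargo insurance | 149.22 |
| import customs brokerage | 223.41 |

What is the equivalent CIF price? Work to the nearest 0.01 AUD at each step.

CIF price: AUD 66658.90

Not relevant to the conversion: brokerage — on the buyer under both terms; not part of either seller's price.
From CFR to CIF, the seller additionally bears: insurance.
CIF price = 66509.68 + 149.22 = 66658.90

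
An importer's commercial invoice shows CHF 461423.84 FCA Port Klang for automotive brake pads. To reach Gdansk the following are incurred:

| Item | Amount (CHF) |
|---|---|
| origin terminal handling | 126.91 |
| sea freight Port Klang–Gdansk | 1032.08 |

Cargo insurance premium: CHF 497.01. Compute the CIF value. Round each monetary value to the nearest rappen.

CIF = FCA price + pre-shipment costs + freight + insurance
CIF = 461423.84 + 126.91 + 1032.08 + 497.01 = 463079.84

CIF value: CHF 463079.84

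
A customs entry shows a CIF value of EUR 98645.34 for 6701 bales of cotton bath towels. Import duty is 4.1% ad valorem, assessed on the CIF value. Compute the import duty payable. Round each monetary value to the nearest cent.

Import duty: EUR 4044.46

Import duty = 98645.34 × 4.1% = 4044.46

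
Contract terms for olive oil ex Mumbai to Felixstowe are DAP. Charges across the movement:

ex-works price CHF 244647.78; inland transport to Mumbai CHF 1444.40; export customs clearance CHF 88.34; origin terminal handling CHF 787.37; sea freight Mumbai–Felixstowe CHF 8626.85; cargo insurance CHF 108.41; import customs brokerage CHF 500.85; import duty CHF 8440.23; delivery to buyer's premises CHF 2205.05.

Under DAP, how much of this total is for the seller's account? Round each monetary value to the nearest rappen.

DAP: the seller bears all costs to the named destination except import duty and clearance.
Seller's account: goods 244647.78 + inland to port 1444.40 + export clearance 88.34 + origin terminal 787.37 + freight 8626.85 + insurance 108.41 + delivery 2205.05 = 257908.20
Buyer's account: brokerage 500.85 + duty 8440.23 = 8941.08

Seller's account: CHF 257908.20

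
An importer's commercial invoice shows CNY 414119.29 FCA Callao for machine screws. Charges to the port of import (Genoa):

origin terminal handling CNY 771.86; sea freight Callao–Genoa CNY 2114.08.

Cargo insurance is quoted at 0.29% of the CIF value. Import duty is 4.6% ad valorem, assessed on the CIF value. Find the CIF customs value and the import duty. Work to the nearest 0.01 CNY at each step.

CIF value: CNY 418218.06; import duty: CNY 19238.03

Let C be the CIF value. C = FCA price + pre-shipment costs + freight + 0.29% × C
C − 0.29% × C = 414119.29 + 771.86 + 2114.08
0.9971 × C = 417005.23
C = 417005.23 / 0.9971 = 418218.06
Insurance premium = 0.29% × 418218.06 = 1212.83
Import duty = 418218.06 × 4.6% = 19238.03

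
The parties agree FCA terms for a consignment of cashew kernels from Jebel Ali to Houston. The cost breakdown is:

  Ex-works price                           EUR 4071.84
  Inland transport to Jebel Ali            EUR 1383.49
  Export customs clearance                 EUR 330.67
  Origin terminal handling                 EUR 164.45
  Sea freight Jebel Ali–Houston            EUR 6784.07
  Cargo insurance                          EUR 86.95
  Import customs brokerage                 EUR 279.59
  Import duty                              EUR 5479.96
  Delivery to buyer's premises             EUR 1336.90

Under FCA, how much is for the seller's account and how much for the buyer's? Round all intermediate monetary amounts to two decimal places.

Seller: EUR 5786.00; buyer: EUR 14131.92

FCA: the seller delivers export-cleared goods to the carrier; the buyer bears costs from that point.
Seller's account: goods 4071.84 + inland to port 1383.49 + export clearance 330.67 = 5786.00
Buyer's account: origin terminal 164.45 + freight 6784.07 + insurance 86.95 + brokerage 279.59 + duty 5479.96 + delivery 1336.90 = 14131.92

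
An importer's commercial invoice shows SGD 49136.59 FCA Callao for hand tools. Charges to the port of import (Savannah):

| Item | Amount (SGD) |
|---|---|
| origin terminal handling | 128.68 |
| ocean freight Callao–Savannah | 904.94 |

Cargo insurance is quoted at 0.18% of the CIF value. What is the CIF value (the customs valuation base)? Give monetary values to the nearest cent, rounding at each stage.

Let C be the CIF value. C = FCA price + pre-shipment costs + freight + 0.18% × C
C − 0.18% × C = 49136.59 + 128.68 + 904.94
0.9982 × C = 50170.21
C = 50170.21 / 0.9982 = 50260.68
Insurance premium = 0.18% × 50260.68 = 90.47

CIF value: SGD 50260.68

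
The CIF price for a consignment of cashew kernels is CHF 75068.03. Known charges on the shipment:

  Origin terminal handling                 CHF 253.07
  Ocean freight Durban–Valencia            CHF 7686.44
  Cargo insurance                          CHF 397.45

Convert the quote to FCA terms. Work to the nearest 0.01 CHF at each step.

FCA price: CHF 66731.07

From CIF to FCA, the seller no longer bears: origin terminal, freight, insurance.
FCA price = 75068.03 − 253.07 − 7686.44 − 397.45 = 66731.07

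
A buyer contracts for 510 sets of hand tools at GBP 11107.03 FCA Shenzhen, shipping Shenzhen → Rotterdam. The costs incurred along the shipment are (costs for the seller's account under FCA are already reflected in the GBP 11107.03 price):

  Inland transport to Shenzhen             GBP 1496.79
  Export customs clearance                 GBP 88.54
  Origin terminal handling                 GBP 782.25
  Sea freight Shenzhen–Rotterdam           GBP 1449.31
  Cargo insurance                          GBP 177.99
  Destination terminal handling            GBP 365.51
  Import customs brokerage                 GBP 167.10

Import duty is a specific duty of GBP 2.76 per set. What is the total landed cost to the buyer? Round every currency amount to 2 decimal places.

Total landed cost: GBP 15456.79

FCA: the seller delivers export-cleared goods to the carrier; the buyer bears costs from that point.
Already in the invoice (seller's account under FCA): inland to port, export clearance — exclude.
CIF value = FCA price + origin terminal + freight + insurance = 11107.03 + 782.25 + 1449.31 + 177.99 = 13516.58
Import duty = 510 × 2.76 = 1407.60
Buyer bears: origin terminal 782.25 + freight 1449.31 + insurance 177.99 + destination terminal 365.51 + brokerage 167.10 + duty 1407.60 = 4349.76
Landed cost = invoice 11107.03 + 4349.76 = 15456.79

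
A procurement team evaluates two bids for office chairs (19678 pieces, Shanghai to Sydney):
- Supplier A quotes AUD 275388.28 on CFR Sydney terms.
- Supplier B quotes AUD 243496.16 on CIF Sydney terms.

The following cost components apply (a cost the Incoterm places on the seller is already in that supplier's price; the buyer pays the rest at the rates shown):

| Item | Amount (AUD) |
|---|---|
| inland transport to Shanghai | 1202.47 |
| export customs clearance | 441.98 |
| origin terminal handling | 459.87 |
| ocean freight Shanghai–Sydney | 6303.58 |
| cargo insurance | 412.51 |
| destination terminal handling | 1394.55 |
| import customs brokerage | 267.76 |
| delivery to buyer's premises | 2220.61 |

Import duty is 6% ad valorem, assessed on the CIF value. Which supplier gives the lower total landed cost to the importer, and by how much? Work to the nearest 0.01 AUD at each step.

Supplier A (CFR):
CIF value = CFR price + insurance = 275388.28 + 412.51 = 275800.79
Import duty = 275800.79 × 6% = 16548.05
Buyer bears (A): 412.51 + 1394.55 + 267.76 + 2220.61 = 4295.43
Landed cost (A) = invoice 275388.28 + 4295.43 + duty 16548.05 = 296231.76
Supplier B (CIF):
The CIF price already equals the CIF value: 243496.16
Import duty = 243496.16 × 6% = 14609.77
Buyer bears (B): 1394.55 + 267.76 + 2220.61 = 3882.92
Landed cost (B) = invoice 243496.16 + 3882.92 + duty 14609.77 = 261988.85
Difference = |296231.76 − 261988.85| = 34242.91

Supplier B is cheaper by AUD 34242.91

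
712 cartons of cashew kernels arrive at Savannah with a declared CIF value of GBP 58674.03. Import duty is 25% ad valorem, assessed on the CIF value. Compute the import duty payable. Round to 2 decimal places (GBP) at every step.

Import duty: GBP 14668.51

Import duty = 58674.03 × 25% = 14668.51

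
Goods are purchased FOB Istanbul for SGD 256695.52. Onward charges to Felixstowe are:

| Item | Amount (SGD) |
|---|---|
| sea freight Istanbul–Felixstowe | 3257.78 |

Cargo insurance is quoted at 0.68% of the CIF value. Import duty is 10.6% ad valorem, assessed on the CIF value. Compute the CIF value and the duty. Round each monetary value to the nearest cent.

CIF value: SGD 261733.08; import duty: SGD 27743.71

Let C be the CIF value. C = FOB price + freight + 0.68% × C
C − 0.68% × C = 256695.52 + 3257.78
0.9932 × C = 259953.30
C = 259953.30 / 0.9932 = 261733.08
Insurance premium = 0.68% × 261733.08 = 1779.78
Import duty = 261733.08 × 10.6% = 27743.71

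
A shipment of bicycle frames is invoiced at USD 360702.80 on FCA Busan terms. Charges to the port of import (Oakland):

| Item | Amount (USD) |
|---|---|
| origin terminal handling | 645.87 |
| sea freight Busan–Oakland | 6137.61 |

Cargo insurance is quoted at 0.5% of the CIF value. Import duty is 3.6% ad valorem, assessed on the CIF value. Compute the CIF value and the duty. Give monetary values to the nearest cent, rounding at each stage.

Let C be the CIF value. C = FCA price + pre-shipment costs + freight + 0.5% × C
C − 0.5% × C = 360702.80 + 645.87 + 6137.61
0.995 × C = 367486.28
C = 367486.28 / 0.995 = 369332.94
Insurance premium = 0.5% × 369332.94 = 1846.66
Import duty = 369332.94 × 3.6% = 13295.99

CIF value: USD 369332.94; import duty: USD 13295.99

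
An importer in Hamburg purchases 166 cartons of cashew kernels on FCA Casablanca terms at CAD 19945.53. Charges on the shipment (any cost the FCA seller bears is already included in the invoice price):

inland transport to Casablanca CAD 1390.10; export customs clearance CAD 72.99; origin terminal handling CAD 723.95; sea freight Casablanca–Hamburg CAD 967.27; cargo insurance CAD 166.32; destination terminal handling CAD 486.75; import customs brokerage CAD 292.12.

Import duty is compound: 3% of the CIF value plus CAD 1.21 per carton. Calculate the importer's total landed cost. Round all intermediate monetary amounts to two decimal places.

Total landed cost: CAD 23436.89

FCA: the seller delivers export-cleared goods to the carrier; the buyer bears costs from that point.
Already in the invoice (seller's account under FCA): inland to port, export clearance — exclude.
CIF value = FCA price + origin terminal + freight + insurance = 19945.53 + 723.95 + 967.27 + 166.32 = 21803.07
Ad valorem component: 21803.07 × 3% = 654.09
Specific component: 166 × 1.21 = 200.86
Import duty = 654.09 + 200.86 = 854.95
Buyer bears: origin terminal 723.95 + freight 967.27 + insurance 166.32 + destination terminal 486.75 + brokerage 292.12 + duty 854.95 = 3491.36
Landed cost = invoice 19945.53 + 3491.36 = 23436.89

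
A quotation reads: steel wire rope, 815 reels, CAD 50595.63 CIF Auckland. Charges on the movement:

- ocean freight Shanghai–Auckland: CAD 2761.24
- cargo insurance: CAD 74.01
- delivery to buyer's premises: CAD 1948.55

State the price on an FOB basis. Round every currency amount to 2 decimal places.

Not relevant to the conversion: delivery — on the buyer under both terms; not part of either seller's price.
From CIF to FOB, the seller no longer bears: freight, insurance.
FOB price = 50595.63 − 2761.24 − 74.01 = 47760.38

FOB price: CAD 47760.38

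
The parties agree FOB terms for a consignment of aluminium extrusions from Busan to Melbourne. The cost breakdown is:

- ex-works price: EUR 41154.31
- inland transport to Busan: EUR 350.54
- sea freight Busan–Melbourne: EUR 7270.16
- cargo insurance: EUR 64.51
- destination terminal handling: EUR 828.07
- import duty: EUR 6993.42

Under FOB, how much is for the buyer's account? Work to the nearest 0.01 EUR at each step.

FOB: the seller bears costs until goods are on board at the origin port; the buyer bears freight, insurance and all costs thereafter.
Seller's account: goods 41154.31 + inland to port 350.54 = 41504.85
Buyer's account: freight 7270.16 + insurance 64.51 + destination terminal 828.07 + duty 6993.42 = 15156.16

Buyer's account: EUR 15156.16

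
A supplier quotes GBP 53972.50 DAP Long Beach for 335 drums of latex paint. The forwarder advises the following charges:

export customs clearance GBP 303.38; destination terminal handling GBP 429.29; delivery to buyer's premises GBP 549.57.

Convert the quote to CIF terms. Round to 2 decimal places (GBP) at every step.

CIF price: GBP 52993.64

Not relevant to the conversion: export clearance — on the seller under both DAP and CIF; already in the DAP price and stays in the CIF price.
From DAP to CIF, the seller no longer bears: destination terminal, delivery.
CIF price = 53972.50 − 429.29 − 549.57 = 52993.64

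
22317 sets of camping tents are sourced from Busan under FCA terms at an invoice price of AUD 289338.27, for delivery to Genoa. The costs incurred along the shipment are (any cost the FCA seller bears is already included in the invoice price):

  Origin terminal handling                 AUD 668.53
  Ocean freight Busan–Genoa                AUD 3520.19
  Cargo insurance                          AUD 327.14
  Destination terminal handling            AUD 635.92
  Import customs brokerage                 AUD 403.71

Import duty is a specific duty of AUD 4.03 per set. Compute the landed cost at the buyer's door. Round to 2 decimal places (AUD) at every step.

Total landed cost: AUD 384831.27

FCA: the seller delivers export-cleared goods to the carrier; the buyer bears costs from that point.
CIF value = FCA price + origin terminal + freight + insurance = 289338.27 + 668.53 + 3520.19 + 327.14 = 293854.13
Import duty = 22317 × 4.03 = 89937.51
Buyer bears: origin terminal 668.53 + freight 3520.19 + insurance 327.14 + destination terminal 635.92 + brokerage 403.71 + duty 89937.51 = 95493.00
Landed cost = invoice 289338.27 + 95493.00 = 384831.27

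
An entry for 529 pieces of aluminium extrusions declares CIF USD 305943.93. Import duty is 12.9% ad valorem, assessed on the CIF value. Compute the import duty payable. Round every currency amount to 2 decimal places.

Import duty: USD 39466.77

Import duty = 305943.93 × 12.9% = 39466.77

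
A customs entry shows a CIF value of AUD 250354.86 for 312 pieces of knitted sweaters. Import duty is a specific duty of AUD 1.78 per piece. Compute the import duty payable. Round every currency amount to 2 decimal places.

Import duty: AUD 555.36

Import duty = 312 × 1.78 = 555.36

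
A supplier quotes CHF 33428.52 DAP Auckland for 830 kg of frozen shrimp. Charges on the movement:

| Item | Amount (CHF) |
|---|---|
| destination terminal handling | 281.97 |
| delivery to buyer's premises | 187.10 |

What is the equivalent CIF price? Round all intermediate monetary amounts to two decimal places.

CIF price: CHF 32959.45

From DAP to CIF, the seller no longer bears: destination terminal, delivery.
CIF price = 33428.52 − 281.97 − 187.10 = 32959.45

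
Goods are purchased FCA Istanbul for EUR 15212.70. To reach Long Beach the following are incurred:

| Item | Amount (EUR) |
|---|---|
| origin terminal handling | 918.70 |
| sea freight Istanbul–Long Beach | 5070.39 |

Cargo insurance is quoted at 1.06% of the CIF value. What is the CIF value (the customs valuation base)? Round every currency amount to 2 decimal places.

Let C be the CIF value. C = FCA price + pre-shipment costs + freight + 1.06% × C
C − 1.06% × C = 15212.70 + 918.70 + 5070.39
0.9894 × C = 21201.79
C = 21201.79 / 0.9894 = 21428.94
Insurance premium = 1.06% × 21428.94 = 227.15

CIF value: EUR 21428.94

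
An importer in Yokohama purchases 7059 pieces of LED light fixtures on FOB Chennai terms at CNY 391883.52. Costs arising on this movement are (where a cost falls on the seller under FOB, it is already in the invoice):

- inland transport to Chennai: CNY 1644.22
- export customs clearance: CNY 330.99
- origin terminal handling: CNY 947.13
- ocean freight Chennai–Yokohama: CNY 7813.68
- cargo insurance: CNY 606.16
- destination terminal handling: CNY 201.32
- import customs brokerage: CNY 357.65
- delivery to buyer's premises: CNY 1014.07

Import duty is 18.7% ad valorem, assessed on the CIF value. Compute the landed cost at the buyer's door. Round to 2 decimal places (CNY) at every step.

FOB: the seller bears costs until goods are on board at the origin port; the buyer bears freight, insurance and all costs thereafter.
Already in the invoice (seller's account under FOB): inland to port, export clearance, origin terminal — exclude.
CIF value = FOB price + freight + insurance = 391883.52 + 7813.68 + 606.16 = 400303.36
Import duty = 400303.36 × 18.7% = 74856.73
Buyer bears: freight 7813.68 + insurance 606.16 + destination terminal 201.32 + brokerage 357.65 + delivery 1014.07 + duty 74856.73 = 84849.61
Landed cost = invoice 391883.52 + 84849.61 = 476733.13

Total landed cost: CNY 476733.13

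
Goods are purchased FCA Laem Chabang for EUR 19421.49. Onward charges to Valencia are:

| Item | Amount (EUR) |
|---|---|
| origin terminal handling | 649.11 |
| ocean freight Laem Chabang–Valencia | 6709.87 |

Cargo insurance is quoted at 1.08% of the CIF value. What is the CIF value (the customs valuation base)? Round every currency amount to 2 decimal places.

Let C be the CIF value. C = FCA price + pre-shipment costs + freight + 1.08% × C
C − 1.08% × C = 19421.49 + 649.11 + 6709.87
0.9892 × C = 26780.47
C = 26780.47 / 0.9892 = 27072.86
Insurance premium = 1.08% × 27072.86 = 292.39

CIF value: EUR 27072.86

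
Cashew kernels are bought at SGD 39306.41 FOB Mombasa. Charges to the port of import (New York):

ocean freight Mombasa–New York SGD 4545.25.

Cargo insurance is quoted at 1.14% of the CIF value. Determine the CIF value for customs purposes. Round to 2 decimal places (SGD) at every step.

Let C be the CIF value. C = FOB price + freight + 1.14% × C
C − 1.14% × C = 39306.41 + 4545.25
0.9886 × C = 43851.66
C = 43851.66 / 0.9886 = 44357.33
Insurance premium = 1.14% × 44357.33 = 505.67

CIF value: SGD 44357.33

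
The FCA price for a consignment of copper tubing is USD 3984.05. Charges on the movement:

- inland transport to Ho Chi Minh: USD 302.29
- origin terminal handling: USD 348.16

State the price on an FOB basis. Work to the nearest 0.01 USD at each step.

Not relevant to the conversion: inland to port — on the seller under both FCA and FOB; already in the FCA price and stays in the FOB price.
From FCA to FOB, the seller additionally bears: origin terminal.
FOB price = 3984.05 + 348.16 = 4332.21

FOB price: USD 4332.21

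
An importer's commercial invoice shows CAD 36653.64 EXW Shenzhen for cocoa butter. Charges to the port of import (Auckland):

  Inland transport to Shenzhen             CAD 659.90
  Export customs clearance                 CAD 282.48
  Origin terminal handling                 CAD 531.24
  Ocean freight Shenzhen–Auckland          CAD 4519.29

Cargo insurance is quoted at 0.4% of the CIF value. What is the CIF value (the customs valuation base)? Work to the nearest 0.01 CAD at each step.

CIF value: CAD 42817.82

Let C be the CIF value. C = EXW price + pre-shipment costs + freight + 0.4% × C
C − 0.4% × C = 36653.64 + 659.90 + 282.48 + 531.24 + 4519.29
0.996 × C = 42646.55
C = 42646.55 / 0.996 = 42817.82
Insurance premium = 0.4% × 42817.82 = 171.27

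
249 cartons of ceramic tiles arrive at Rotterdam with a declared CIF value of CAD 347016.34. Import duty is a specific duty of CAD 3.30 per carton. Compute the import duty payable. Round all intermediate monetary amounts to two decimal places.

Import duty = 249 × 3.30 = 821.70

Import duty: CAD 821.70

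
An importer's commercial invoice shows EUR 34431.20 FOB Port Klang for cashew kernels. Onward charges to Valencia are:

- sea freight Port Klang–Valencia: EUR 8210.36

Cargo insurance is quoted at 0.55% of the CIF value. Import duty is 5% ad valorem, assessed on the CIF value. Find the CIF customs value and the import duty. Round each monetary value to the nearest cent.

CIF value: EUR 42877.39; import duty: EUR 2143.87

Let C be the CIF value. C = FOB price + freight + 0.55% × C
C − 0.55% × C = 34431.20 + 8210.36
0.9945 × C = 42641.56
C = 42641.56 / 0.9945 = 42877.39
Insurance premium = 0.55% × 42877.39 = 235.83
Import duty = 42877.39 × 5% = 2143.87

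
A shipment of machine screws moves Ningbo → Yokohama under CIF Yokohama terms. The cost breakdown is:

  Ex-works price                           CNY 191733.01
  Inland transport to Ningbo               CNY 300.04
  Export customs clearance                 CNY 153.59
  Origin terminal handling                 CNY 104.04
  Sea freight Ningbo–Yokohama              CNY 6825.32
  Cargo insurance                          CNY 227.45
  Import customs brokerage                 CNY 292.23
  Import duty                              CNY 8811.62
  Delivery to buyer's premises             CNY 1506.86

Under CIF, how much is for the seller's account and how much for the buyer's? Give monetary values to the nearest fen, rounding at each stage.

Seller: CNY 199343.45; buyer: CNY 10610.71

CIF: the seller pays costs through ocean freight and marine insurance to the destination port.
Seller's account: goods 191733.01 + inland to port 300.04 + export clearance 153.59 + origin terminal 104.04 + freight 6825.32 + insurance 227.45 = 199343.45
Buyer's account: brokerage 292.23 + duty 8811.62 + delivery 1506.86 = 10610.71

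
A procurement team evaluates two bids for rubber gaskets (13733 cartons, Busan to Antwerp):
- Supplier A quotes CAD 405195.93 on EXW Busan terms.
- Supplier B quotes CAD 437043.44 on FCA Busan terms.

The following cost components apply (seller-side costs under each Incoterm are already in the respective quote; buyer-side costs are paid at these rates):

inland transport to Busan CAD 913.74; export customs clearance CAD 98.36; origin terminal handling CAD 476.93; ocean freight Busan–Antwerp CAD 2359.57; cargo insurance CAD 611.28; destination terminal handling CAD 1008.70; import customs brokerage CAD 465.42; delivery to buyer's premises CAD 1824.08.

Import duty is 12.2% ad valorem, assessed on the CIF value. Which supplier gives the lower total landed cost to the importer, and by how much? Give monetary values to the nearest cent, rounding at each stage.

Supplier A is cheaper by CAD 34597.33

Supplier A (EXW):
CIF value = EXW price + inland to port + export clearance + origin terminal + freight + insurance = 405195.93 + 913.74 + 98.36 + 476.93 + 2359.57 + 611.28 = 409655.81
Import duty = 409655.81 × 12.2% = 49978.01
Buyer bears (A): 913.74 + 98.36 + 476.93 + 2359.57 + 611.28 + 1008.70 + 465.42 + 1824.08 = 7758.08
Landed cost (A) = invoice 405195.93 + 7758.08 + duty 49978.01 = 462932.02
Supplier B (FCA):
CIF value = FCA price + origin terminal + freight + insurance = 437043.44 + 476.93 + 2359.57 + 611.28 = 440491.22
Import duty = 440491.22 × 12.2% = 53739.93
Buyer bears (B): 476.93 + 2359.57 + 611.28 + 1008.70 + 465.42 + 1824.08 = 6745.98
Landed cost (B) = invoice 437043.44 + 6745.98 + duty 53739.93 = 497529.35
Difference = |462932.02 − 497529.35| = 34597.33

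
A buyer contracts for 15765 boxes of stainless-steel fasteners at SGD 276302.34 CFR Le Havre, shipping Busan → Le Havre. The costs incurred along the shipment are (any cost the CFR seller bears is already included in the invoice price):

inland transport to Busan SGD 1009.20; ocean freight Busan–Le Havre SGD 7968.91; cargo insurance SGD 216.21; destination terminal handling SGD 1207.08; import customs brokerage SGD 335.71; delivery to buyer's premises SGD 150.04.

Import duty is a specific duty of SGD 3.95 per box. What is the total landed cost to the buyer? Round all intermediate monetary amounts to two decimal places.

CFR: the seller pays costs through ocean freight to the destination port, but not insurance.
Already in the invoice (seller's account under CFR): inland to port, freight — exclude.
CIF value = CFR price + insurance = 276302.34 + 216.21 = 276518.55
Import duty = 15765 × 3.95 = 62271.75
Buyer bears: insurance 216.21 + destination terminal 1207.08 + brokerage 335.71 + delivery 150.04 + duty 62271.75 = 64180.79
Landed cost = invoice 276302.34 + 64180.79 = 340483.13

Total landed cost: SGD 340483.13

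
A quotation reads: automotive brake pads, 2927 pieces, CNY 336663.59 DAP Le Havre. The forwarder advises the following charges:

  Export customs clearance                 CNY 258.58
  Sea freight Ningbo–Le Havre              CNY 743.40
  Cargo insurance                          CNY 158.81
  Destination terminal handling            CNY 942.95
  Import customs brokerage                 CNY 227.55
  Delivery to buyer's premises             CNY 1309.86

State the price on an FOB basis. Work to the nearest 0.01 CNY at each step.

Not relevant to the conversion: export clearance — on the seller under both DAP and FOB; already in the DAP price and stays in the FOB price. brokerage — on the buyer under both terms; not part of either seller's price.
From DAP to FOB, the seller no longer bears: freight, insurance, destination terminal, delivery.
FOB price = 336663.59 − 743.40 − 158.81 − 942.95 − 1309.86 = 333508.57

FOB price: CNY 333508.57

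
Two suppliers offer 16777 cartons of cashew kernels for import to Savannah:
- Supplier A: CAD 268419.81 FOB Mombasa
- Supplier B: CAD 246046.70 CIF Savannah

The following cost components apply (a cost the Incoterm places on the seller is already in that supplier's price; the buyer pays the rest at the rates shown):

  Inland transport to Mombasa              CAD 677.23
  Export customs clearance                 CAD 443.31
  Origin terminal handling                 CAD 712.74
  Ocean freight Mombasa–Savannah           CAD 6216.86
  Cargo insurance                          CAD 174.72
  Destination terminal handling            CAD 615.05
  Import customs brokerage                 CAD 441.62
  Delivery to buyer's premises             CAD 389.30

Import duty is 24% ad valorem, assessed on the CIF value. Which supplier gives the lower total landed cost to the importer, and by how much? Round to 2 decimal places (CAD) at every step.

Supplier B is cheaper by CAD 35668.21

Supplier A (FOB):
CIF value = FOB price + freight + insurance = 268419.81 + 6216.86 + 174.72 = 274811.39
Import duty = 274811.39 × 24% = 65954.73
Buyer bears (A): 6216.86 + 174.72 + 615.05 + 441.62 + 389.30 = 7837.55
Landed cost (A) = invoice 268419.81 + 7837.55 + duty 65954.73 = 342212.09
Supplier B (CIF):
The CIF price already equals the CIF value: 246046.70
Import duty = 246046.70 × 24% = 59051.21
Buyer bears (B): 615.05 + 441.62 + 389.30 = 1445.97
Landed cost (B) = invoice 246046.70 + 1445.97 + duty 59051.21 = 306543.88
Difference = |342212.09 − 306543.88| = 35668.21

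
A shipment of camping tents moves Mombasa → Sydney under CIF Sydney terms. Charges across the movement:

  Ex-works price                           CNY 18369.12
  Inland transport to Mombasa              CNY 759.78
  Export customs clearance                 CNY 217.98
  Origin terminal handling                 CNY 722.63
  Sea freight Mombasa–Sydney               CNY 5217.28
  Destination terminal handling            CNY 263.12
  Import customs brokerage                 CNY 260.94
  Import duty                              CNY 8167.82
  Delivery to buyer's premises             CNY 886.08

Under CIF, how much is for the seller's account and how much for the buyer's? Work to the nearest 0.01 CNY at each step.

CIF: the seller pays costs through ocean freight and marine insurance to the destination port.
Seller's account: goods 18369.12 + inland to port 759.78 + export clearance 217.98 + origin terminal 722.63 + freight 5217.28 = 25286.79
Buyer's account: destination terminal 263.12 + brokerage 260.94 + duty 8167.82 + delivery 886.08 = 9577.96

Seller: CNY 25286.79; buyer: CNY 9577.96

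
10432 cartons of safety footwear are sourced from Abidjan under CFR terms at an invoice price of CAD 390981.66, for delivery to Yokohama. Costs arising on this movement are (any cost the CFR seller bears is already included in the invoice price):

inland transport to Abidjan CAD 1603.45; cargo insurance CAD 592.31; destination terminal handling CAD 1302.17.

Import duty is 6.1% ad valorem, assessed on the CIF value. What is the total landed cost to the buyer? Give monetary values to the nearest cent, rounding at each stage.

Total landed cost: CAD 416762.15

CFR: the seller pays costs through ocean freight to the destination port, but not insurance.
Already in the invoice (seller's account under CFR): inland to port — exclude.
CIF value = CFR price + insurance = 390981.66 + 592.31 = 391573.97
Import duty = 391573.97 × 6.1% = 23886.01
Buyer bears: insurance 592.31 + destination terminal 1302.17 + duty 23886.01 = 25780.49
Landed cost = invoice 390981.66 + 25780.49 = 416762.15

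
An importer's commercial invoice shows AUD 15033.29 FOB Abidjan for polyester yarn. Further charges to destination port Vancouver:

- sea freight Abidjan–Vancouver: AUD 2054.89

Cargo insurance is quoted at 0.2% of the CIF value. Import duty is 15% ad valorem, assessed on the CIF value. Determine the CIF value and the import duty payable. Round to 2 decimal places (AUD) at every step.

CIF value: AUD 17122.42; import duty: AUD 2568.36

Let C be the CIF value. C = FOB price + freight + 0.2% × C
C − 0.2% × C = 15033.29 + 2054.89
0.998 × C = 17088.18
C = 17088.18 / 0.998 = 17122.42
Insurance premium = 0.2% × 17122.42 = 34.24
Import duty = 17122.42 × 15% = 2568.36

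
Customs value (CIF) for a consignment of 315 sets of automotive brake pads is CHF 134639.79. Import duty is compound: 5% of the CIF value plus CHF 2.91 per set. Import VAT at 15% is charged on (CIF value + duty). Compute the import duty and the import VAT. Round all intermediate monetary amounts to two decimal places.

Ad valorem component: 134639.79 × 5% = 6731.99
Specific component: 315 × 2.91 = 916.65
Import duty = 6731.99 + 916.65 = 7648.64
VAT base = CIF + duty = 134639.79 + 7648.64 = 142288.43
Import VAT = 142288.43 × 15% = 21343.26

Import duty: CHF 7648.64; import VAT: CHF 21343.26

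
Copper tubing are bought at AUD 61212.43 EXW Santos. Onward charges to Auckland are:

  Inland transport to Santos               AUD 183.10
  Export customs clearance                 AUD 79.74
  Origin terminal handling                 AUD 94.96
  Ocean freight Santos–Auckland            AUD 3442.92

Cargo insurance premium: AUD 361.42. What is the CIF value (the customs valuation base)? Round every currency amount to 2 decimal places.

CIF value: AUD 65374.57

CIF = EXW price + pre-shipment costs + freight + insurance
CIF = 61212.43 + 183.10 + 79.74 + 94.96 + 3442.92 + 361.42 = 65374.57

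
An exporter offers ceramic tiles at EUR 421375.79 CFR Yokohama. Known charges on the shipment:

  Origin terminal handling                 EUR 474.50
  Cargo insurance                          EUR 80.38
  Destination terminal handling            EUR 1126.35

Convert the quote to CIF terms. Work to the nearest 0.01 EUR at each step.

Not relevant to the conversion: origin terminal — on the seller under both CFR and CIF; already in the CFR price and stays in the CIF price. destination terminal — on the buyer under both terms; not part of either seller's price.
From CFR to CIF, the seller additionally bears: insurance.
CIF price = 421375.79 + 80.38 = 421456.17

CIF price: EUR 421456.17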